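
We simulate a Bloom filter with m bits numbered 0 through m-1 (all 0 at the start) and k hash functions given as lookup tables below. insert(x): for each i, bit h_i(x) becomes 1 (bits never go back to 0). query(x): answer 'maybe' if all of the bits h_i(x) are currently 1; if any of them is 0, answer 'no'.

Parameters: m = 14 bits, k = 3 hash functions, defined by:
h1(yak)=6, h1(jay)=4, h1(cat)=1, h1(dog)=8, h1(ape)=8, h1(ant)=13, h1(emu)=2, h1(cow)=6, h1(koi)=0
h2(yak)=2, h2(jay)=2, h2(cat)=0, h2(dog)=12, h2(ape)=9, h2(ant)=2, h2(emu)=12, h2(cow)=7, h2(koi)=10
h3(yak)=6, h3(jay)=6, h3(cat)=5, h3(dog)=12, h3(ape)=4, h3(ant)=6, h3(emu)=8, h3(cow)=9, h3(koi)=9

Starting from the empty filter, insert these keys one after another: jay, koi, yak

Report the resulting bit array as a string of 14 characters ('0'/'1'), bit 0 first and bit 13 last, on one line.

Answer: 10101010011000

Derivation:
Start: bits=00000000000000
After insert 'jay': sets bits 2 4 6 -> bits=00101010000000
After insert 'koi': sets bits 0 9 10 -> bits=10101010011000
After insert 'yak': sets bits 2 6 -> bits=10101010011000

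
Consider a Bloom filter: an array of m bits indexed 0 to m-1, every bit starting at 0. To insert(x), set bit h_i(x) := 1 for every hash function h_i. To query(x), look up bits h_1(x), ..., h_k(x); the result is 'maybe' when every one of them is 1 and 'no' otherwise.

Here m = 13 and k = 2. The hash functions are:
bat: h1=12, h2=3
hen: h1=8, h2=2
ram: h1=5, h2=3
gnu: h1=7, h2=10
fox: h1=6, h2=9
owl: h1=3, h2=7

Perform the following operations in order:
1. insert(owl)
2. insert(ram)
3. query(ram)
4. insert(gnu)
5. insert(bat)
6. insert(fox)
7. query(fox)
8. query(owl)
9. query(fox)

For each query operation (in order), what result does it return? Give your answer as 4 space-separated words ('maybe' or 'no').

Start: bits=0000000000000
Op 1: insert owl -> sets bits 3 7 -> bits=0001000100000
Op 2: insert ram -> sets bits 3 5 -> bits=0001010100000
Op 3: query ram -> checks bit3=1, bit5=1 (all 1) -> maybe
Op 4: insert gnu -> sets bits 7 10 -> bits=0001010100100
Op 5: insert bat -> sets bits 3 12 -> bits=0001010100101
Op 6: insert fox -> sets bits 6 9 -> bits=0001011101101
Op 7: query fox -> checks bit6=1, bit9=1 (all 1) -> maybe
Op 8: query owl -> checks bit3=1, bit7=1 (all 1) -> maybe
Op 9: query fox -> checks bit6=1, bit9=1 (all 1) -> maybe
Query results in order: maybe maybe maybe maybe

Answer: maybe maybe maybe maybe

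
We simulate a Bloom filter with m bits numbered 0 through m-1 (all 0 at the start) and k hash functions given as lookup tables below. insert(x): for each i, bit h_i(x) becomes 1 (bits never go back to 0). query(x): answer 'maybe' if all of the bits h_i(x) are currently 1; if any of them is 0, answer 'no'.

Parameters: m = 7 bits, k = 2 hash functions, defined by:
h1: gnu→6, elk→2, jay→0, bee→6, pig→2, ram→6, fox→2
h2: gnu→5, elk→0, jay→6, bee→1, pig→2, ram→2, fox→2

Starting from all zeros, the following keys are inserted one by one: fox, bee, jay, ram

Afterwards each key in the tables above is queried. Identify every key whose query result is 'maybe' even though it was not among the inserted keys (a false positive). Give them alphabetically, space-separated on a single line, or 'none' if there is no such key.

Answer: elk pig

Derivation:
Start: bits=0000000
After insert 'fox': sets bits 2 -> bits=0010000
After insert 'bee': sets bits 1 6 -> bits=0110001
After insert 'jay': sets bits 0 6 -> bits=1110001
After insert 'ram': sets bits 2 6 -> bits=1110001
Not inserted: elk gnu pig — query each against bits=1110001:
query elk: checks bit0=1, bit2=1 (all 1) -> maybe => FALSE POSITIVE
query gnu: checks bit5=0, bit6=1 (has a 0) -> no => not a false positive
query pig: checks bit2=1 (all 1) -> maybe => FALSE POSITIVE
False positives (alphabetical): elk pig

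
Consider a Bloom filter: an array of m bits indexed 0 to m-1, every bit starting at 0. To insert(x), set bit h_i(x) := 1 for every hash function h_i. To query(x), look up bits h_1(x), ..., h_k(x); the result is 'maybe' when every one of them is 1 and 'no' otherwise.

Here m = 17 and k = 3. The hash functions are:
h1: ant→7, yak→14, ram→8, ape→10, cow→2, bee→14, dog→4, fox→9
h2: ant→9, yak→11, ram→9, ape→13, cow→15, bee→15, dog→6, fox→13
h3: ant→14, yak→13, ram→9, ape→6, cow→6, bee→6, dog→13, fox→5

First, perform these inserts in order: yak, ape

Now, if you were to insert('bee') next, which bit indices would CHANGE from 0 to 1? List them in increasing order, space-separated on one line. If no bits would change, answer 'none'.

Answer: 15

Derivation:
Start: bits=00000000000000000
After insert 'yak': sets bits 11 13 14 -> bits=00000000000101100
After insert 'ape': sets bits 6 10 13 -> bits=00000010001101100
insert 'bee' would touch bits 6 14 15; currently bit6=1, bit14=1, bit15=0
Bits that are 0 among those (would change 0->1): 15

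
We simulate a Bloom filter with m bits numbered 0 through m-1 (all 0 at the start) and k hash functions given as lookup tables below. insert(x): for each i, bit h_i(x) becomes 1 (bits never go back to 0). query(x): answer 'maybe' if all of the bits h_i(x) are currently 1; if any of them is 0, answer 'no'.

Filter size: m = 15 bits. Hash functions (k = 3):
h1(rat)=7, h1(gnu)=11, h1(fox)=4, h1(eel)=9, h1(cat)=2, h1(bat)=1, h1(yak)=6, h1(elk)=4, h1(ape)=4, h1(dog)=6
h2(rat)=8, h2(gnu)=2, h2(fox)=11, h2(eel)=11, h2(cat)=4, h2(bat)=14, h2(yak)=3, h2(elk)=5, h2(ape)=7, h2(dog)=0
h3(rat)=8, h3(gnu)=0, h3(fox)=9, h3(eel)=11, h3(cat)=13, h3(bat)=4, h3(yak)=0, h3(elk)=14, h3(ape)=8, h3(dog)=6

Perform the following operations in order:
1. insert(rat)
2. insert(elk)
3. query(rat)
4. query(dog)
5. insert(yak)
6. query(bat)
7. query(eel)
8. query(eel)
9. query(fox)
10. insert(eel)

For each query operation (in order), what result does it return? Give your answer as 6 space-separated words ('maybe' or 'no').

Answer: maybe no no no no no

Derivation:
Start: bits=000000000000000
Op 1: insert rat -> sets bits 7 8 -> bits=000000011000000
Op 2: insert elk -> sets bits 4 5 14 -> bits=000011011000001
Op 3: query rat -> checks bit7=1, bit8=1 (all 1) -> maybe
Op 4: query dog -> checks bit0=0, bit6=0 (has a 0) -> no
Op 5: insert yak -> sets bits 0 3 6 -> bits=100111111000001
Op 6: query bat -> checks bit1=0, bit4=1, bit14=1 (has a 0) -> no
Op 7: query eel -> checks bit9=0, bit11=0 (has a 0) -> no
Op 8: query eel -> checks bit9=0, bit11=0 (has a 0) -> no
Op 9: query fox -> checks bit4=1, bit9=0, bit11=0 (has a 0) -> no
Op 10: insert eel -> sets bits 9 11 -> bits=100111111101001
Query results in order: maybe no no no no no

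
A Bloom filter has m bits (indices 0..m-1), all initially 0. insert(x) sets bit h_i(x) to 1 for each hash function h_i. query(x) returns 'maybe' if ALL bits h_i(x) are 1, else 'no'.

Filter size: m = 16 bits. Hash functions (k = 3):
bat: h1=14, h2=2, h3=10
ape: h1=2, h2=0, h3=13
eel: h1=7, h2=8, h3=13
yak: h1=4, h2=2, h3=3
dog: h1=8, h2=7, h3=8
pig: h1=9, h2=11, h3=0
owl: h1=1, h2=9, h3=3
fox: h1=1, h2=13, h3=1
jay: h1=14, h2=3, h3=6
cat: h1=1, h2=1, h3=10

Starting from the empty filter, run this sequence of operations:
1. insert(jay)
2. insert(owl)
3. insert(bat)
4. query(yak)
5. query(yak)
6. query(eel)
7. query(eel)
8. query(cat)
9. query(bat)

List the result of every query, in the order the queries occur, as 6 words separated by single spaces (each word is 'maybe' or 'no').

Answer: no no no no maybe maybe

Derivation:
Start: bits=0000000000000000
Op 1: insert jay -> sets bits 3 6 14 -> bits=0001001000000010
Op 2: insert owl -> sets bits 1 3 9 -> bits=0101001001000010
Op 3: insert bat -> sets bits 2 10 14 -> bits=0111001001100010
Op 4: query yak -> checks bit2=1, bit3=1, bit4=0 (has a 0) -> no
Op 5: query yak -> checks bit2=1, bit3=1, bit4=0 (has a 0) -> no
Op 6: query eel -> checks bit7=0, bit8=0, bit13=0 (has a 0) -> no
Op 7: query eel -> checks bit7=0, bit8=0, bit13=0 (has a 0) -> no
Op 8: query cat -> checks bit1=1, bit10=1 (all 1) -> maybe
Op 9: query bat -> checks bit2=1, bit10=1, bit14=1 (all 1) -> maybe
Query results in order: no no no no maybe maybe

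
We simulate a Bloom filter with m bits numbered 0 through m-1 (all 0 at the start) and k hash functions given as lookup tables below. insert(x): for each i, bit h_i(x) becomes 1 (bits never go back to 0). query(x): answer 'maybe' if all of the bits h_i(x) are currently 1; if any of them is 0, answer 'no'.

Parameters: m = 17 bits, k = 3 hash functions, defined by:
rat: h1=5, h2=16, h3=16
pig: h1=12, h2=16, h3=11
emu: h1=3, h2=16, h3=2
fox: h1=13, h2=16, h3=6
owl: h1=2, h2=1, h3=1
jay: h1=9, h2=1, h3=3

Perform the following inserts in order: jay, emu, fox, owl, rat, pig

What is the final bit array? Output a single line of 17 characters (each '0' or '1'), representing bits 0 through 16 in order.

Answer: 01110110010111001

Derivation:
Start: bits=00000000000000000
After insert 'jay': sets bits 1 3 9 -> bits=01010000010000000
After insert 'emu': sets bits 2 3 16 -> bits=01110000010000001
After insert 'fox': sets bits 6 13 16 -> bits=01110010010001001
After insert 'owl': sets bits 1 2 -> bits=01110010010001001
After insert 'rat': sets bits 5 16 -> bits=01110110010001001
After insert 'pig': sets bits 11 12 16 -> bits=01110110010111001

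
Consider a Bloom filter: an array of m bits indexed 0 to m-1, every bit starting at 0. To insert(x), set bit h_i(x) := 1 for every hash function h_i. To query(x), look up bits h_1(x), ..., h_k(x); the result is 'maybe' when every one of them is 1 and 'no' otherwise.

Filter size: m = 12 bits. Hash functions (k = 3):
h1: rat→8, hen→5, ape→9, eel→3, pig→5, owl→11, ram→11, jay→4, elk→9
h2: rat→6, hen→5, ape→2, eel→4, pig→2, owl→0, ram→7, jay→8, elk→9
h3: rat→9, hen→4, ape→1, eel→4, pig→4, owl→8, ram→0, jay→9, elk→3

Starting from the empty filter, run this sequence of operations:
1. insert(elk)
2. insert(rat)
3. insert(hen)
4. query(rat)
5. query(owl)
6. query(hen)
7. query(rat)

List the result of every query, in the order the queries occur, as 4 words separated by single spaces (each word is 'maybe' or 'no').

Start: bits=000000000000
Op 1: insert elk -> sets bits 3 9 -> bits=000100000100
Op 2: insert rat -> sets bits 6 8 9 -> bits=000100101100
Op 3: insert hen -> sets bits 4 5 -> bits=000111101100
Op 4: query rat -> checks bit6=1, bit8=1, bit9=1 (all 1) -> maybe
Op 5: query owl -> checks bit0=0, bit8=1, bit11=0 (has a 0) -> no
Op 6: query hen -> checks bit4=1, bit5=1 (all 1) -> maybe
Op 7: query rat -> checks bit6=1, bit8=1, bit9=1 (all 1) -> maybe
Query results in order: maybe no maybe maybe

Answer: maybe no maybe maybe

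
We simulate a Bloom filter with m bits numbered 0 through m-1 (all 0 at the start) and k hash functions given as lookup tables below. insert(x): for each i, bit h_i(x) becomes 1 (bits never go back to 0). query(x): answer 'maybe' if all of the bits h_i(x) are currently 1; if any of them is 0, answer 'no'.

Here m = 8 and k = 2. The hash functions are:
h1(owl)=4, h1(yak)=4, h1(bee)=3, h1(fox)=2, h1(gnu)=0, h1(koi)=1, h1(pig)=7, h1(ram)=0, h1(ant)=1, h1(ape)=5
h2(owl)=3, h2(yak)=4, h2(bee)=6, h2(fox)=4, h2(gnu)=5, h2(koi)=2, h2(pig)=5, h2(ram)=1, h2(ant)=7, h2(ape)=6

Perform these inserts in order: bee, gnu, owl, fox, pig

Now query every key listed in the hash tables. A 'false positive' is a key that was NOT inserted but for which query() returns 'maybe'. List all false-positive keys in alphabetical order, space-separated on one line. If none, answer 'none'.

Start: bits=00000000
After insert 'bee': sets bits 3 6 -> bits=00010010
After insert 'gnu': sets bits 0 5 -> bits=10010110
After insert 'owl': sets bits 3 4 -> bits=10011110
After insert 'fox': sets bits 2 4 -> bits=10111110
After insert 'pig': sets bits 5 7 -> bits=10111111
Not inserted: ant ape koi ram yak — query each against bits=10111111:
query ant: checks bit1=0, bit7=1 (has a 0) -> no => not a false positive
query ape: checks bit5=1, bit6=1 (all 1) -> maybe => FALSE POSITIVE
query koi: checks bit1=0, bit2=1 (has a 0) -> no => not a false positive
query ram: checks bit0=1, bit1=0 (has a 0) -> no => not a false positive
query yak: checks bit4=1 (all 1) -> maybe => FALSE POSITIVE
False positives (alphabetical): ape yak

Answer: ape yak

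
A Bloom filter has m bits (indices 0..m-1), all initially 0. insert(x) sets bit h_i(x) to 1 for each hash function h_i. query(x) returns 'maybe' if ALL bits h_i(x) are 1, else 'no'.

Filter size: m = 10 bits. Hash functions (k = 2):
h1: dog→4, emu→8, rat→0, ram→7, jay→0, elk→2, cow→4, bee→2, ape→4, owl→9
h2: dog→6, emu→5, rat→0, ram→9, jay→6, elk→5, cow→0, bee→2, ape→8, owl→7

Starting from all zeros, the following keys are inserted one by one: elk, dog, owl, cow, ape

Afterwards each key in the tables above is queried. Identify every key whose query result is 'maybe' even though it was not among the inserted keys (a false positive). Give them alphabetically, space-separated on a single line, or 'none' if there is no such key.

Start: bits=0000000000
After insert 'elk': sets bits 2 5 -> bits=0010010000
After insert 'dog': sets bits 4 6 -> bits=0010111000
After insert 'owl': sets bits 7 9 -> bits=0010111101
After insert 'cow': sets bits 0 4 -> bits=1010111101
After insert 'ape': sets bits 4 8 -> bits=1010111111
Not inserted: bee emu jay ram rat — query each against bits=1010111111:
query bee: checks bit2=1 (all 1) -> maybe => FALSE POSITIVE
query emu: checks bit5=1, bit8=1 (all 1) -> maybe => FALSE POSITIVE
query jay: checks bit0=1, bit6=1 (all 1) -> maybe => FALSE POSITIVE
query ram: checks bit7=1, bit9=1 (all 1) -> maybe => FALSE POSITIVE
query rat: checks bit0=1 (all 1) -> maybe => FALSE POSITIVE
False positives (alphabetical): bee emu jay ram rat

Answer: bee emu jay ram rat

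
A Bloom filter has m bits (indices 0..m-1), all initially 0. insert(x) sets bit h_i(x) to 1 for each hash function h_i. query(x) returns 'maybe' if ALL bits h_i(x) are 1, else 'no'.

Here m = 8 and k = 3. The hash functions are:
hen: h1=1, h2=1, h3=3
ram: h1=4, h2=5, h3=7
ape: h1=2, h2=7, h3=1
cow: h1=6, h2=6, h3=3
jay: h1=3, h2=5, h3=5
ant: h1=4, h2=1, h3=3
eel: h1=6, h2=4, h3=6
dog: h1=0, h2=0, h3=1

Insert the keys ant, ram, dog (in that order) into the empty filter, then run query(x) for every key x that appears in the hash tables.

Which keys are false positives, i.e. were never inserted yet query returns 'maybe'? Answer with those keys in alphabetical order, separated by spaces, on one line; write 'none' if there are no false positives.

Answer: hen jay

Derivation:
Start: bits=00000000
After insert 'ant': sets bits 1 3 4 -> bits=01011000
After insert 'ram': sets bits 4 5 7 -> bits=01011101
After insert 'dog': sets bits 0 1 -> bits=11011101
Not inserted: ape cow eel hen jay — query each against bits=11011101:
query ape: checks bit1=1, bit2=0, bit7=1 (has a 0) -> no => not a false positive
query cow: checks bit3=1, bit6=0 (has a 0) -> no => not a false positive
query eel: checks bit4=1, bit6=0 (has a 0) -> no => not a false positive
query hen: checks bit1=1, bit3=1 (all 1) -> maybe => FALSE POSITIVE
query jay: checks bit3=1, bit5=1 (all 1) -> maybe => FALSE POSITIVE
False positives (alphabetical): hen jay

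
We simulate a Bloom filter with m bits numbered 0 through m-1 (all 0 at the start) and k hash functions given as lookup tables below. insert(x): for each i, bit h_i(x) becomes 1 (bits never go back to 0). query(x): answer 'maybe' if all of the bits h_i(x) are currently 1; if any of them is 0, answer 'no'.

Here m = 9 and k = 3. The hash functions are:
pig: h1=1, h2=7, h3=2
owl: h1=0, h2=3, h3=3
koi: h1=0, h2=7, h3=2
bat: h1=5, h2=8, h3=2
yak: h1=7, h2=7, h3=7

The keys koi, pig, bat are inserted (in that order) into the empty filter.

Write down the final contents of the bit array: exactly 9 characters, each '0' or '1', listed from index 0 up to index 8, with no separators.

Answer: 111001011

Derivation:
Start: bits=000000000
After insert 'koi': sets bits 0 2 7 -> bits=101000010
After insert 'pig': sets bits 1 2 7 -> bits=111000010
After insert 'bat': sets bits 2 5 8 -> bits=111001011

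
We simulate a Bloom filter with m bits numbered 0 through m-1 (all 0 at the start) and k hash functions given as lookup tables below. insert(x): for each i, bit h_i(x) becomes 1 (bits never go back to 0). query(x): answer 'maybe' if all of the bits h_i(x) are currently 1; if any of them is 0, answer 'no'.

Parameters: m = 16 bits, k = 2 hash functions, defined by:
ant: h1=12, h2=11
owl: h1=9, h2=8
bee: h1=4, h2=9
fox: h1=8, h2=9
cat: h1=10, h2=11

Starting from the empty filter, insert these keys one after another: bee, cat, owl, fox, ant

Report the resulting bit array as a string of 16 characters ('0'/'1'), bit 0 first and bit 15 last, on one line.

Start: bits=0000000000000000
After insert 'bee': sets bits 4 9 -> bits=0000100001000000
After insert 'cat': sets bits 10 11 -> bits=0000100001110000
After insert 'owl': sets bits 8 9 -> bits=0000100011110000
After insert 'fox': sets bits 8 9 -> bits=0000100011110000
After insert 'ant': sets bits 11 12 -> bits=0000100011111000

Answer: 0000100011111000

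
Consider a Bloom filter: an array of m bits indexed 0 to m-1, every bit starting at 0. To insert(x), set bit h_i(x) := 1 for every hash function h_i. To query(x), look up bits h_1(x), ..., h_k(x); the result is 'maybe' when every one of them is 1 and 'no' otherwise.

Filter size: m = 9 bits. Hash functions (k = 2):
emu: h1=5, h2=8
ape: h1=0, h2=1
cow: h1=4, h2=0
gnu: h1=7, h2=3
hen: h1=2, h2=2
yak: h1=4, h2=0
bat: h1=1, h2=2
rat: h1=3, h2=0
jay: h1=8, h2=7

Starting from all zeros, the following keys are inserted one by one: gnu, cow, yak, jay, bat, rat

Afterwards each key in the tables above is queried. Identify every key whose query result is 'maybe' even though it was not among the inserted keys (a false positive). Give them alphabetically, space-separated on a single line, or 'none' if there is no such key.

Start: bits=000000000
After insert 'gnu': sets bits 3 7 -> bits=000100010
After insert 'cow': sets bits 0 4 -> bits=100110010
After insert 'yak': sets bits 0 4 -> bits=100110010
After insert 'jay': sets bits 7 8 -> bits=100110011
After insert 'bat': sets bits 1 2 -> bits=111110011
After insert 'rat': sets bits 0 3 -> bits=111110011
Not inserted: ape emu hen — query each against bits=111110011:
query ape: checks bit0=1, bit1=1 (all 1) -> maybe => FALSE POSITIVE
query emu: checks bit5=0, bit8=1 (has a 0) -> no => not a false positive
query hen: checks bit2=1 (all 1) -> maybe => FALSE POSITIVE
False positives (alphabetical): ape hen

Answer: ape hen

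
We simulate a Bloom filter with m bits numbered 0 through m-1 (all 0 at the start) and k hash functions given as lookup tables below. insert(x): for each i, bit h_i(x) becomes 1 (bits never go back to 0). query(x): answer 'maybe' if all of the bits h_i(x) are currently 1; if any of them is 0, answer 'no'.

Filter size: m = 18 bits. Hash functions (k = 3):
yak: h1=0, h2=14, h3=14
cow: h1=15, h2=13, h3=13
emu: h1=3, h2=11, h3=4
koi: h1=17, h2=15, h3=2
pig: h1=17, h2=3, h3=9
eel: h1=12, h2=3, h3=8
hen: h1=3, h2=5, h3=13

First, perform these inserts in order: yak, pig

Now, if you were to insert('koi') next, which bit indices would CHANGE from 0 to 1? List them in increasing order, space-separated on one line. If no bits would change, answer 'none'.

Answer: 2 15

Derivation:
Start: bits=000000000000000000
After insert 'yak': sets bits 0 14 -> bits=100000000000001000
After insert 'pig': sets bits 3 9 17 -> bits=100100000100001001
insert 'koi' would touch bits 2 15 17; currently bit2=0, bit15=0, bit17=1
Bits that are 0 among those (would change 0->1): 2 15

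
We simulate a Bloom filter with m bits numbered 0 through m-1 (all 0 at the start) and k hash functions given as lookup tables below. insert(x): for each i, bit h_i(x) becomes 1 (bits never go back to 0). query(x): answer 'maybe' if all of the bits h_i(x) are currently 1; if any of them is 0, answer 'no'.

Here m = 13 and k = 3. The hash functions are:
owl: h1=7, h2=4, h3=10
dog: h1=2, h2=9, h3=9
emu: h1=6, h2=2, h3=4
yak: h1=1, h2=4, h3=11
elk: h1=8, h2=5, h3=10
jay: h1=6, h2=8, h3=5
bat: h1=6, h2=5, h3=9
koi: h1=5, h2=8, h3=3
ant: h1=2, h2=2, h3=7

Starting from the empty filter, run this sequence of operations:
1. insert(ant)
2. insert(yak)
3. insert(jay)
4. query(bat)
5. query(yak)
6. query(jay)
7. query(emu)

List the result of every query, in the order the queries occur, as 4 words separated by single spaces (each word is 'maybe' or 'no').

Answer: no maybe maybe maybe

Derivation:
Start: bits=0000000000000
Op 1: insert ant -> sets bits 2 7 -> bits=0010000100000
Op 2: insert yak -> sets bits 1 4 11 -> bits=0110100100010
Op 3: insert jay -> sets bits 5 6 8 -> bits=0110111110010
Op 4: query bat -> checks bit5=1, bit6=1, bit9=0 (has a 0) -> no
Op 5: query yak -> checks bit1=1, bit4=1, bit11=1 (all 1) -> maybe
Op 6: query jay -> checks bit5=1, bit6=1, bit8=1 (all 1) -> maybe
Op 7: query emu -> checks bit2=1, bit4=1, bit6=1 (all 1) -> maybe
Query results in order: no maybe maybe maybe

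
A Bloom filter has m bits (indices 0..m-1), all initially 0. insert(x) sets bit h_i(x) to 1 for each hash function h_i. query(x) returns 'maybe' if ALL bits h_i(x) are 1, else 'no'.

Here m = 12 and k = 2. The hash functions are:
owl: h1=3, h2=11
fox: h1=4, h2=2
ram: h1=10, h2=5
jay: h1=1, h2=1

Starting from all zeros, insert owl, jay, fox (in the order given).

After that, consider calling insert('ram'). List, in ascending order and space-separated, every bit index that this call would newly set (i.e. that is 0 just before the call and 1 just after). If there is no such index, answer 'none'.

Answer: 5 10

Derivation:
Start: bits=000000000000
After insert 'owl': sets bits 3 11 -> bits=000100000001
After insert 'jay': sets bits 1 -> bits=010100000001
After insert 'fox': sets bits 2 4 -> bits=011110000001
insert 'ram' would touch bits 5 10; currently bit5=0, bit10=0
Bits that are 0 among those (would change 0->1): 5 10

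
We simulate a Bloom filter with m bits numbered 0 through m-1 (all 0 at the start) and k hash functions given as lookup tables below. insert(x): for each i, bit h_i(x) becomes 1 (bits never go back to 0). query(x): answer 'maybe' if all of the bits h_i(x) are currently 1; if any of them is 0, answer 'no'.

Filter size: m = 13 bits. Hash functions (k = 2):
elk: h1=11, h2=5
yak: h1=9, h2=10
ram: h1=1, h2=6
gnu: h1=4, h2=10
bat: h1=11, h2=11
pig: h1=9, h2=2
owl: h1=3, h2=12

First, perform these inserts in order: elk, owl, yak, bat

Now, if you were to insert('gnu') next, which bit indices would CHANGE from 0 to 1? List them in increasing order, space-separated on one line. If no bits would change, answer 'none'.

Start: bits=0000000000000
After insert 'elk': sets bits 5 11 -> bits=0000010000010
After insert 'owl': sets bits 3 12 -> bits=0001010000011
After insert 'yak': sets bits 9 10 -> bits=0001010001111
After insert 'bat': sets bits 11 -> bits=0001010001111
insert 'gnu' would touch bits 4 10; currently bit4=0, bit10=1
Bits that are 0 among those (would change 0->1): 4

Answer: 4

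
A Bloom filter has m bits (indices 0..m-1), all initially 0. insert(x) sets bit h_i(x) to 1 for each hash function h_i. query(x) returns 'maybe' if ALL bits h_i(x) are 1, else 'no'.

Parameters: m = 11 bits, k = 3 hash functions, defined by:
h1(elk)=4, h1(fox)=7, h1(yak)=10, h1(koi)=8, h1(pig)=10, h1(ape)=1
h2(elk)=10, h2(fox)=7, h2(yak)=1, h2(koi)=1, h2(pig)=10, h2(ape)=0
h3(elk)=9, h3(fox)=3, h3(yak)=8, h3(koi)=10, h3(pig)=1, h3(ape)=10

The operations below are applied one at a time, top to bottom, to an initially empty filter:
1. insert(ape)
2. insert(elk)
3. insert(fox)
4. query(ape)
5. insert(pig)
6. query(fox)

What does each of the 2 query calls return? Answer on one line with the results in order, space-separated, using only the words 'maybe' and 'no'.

Answer: maybe maybe

Derivation:
Start: bits=00000000000
Op 1: insert ape -> sets bits 0 1 10 -> bits=11000000001
Op 2: insert elk -> sets bits 4 9 10 -> bits=11001000011
Op 3: insert fox -> sets bits 3 7 -> bits=11011001011
Op 4: query ape -> checks bit0=1, bit1=1, bit10=1 (all 1) -> maybe
Op 5: insert pig -> sets bits 1 10 -> bits=11011001011
Op 6: query fox -> checks bit3=1, bit7=1 (all 1) -> maybe
Query results in order: maybe maybe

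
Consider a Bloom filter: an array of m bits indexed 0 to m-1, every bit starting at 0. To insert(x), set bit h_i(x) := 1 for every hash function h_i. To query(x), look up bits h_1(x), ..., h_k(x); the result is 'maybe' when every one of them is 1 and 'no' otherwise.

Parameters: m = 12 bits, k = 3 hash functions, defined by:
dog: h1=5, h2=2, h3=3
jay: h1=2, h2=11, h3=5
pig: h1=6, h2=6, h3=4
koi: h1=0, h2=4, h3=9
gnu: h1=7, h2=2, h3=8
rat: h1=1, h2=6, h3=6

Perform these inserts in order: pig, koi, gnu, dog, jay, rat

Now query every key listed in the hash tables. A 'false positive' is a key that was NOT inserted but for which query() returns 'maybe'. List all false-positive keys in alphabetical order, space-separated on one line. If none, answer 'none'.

Start: bits=000000000000
After insert 'pig': sets bits 4 6 -> bits=000010100000
After insert 'koi': sets bits 0 4 9 -> bits=100010100100
After insert 'gnu': sets bits 2 7 8 -> bits=101010111100
After insert 'dog': sets bits 2 3 5 -> bits=101111111100
After insert 'jay': sets bits 2 5 11 -> bits=101111111101
After insert 'rat': sets bits 1 6 -> bits=111111111101
Not inserted: (none) — query each against bits=111111111101:
False positives (alphabetical): none

Answer: none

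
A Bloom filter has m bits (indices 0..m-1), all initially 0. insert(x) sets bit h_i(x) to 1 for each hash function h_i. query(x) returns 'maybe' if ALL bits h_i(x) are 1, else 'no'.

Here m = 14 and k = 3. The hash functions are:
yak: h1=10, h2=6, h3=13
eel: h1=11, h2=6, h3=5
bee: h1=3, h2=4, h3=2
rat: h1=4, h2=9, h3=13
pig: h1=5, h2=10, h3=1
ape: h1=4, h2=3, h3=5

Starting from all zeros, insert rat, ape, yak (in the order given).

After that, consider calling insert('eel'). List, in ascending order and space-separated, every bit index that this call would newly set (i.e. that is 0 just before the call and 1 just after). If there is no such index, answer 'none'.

Answer: 11

Derivation:
Start: bits=00000000000000
After insert 'rat': sets bits 4 9 13 -> bits=00001000010001
After insert 'ape': sets bits 3 4 5 -> bits=00011100010001
After insert 'yak': sets bits 6 10 13 -> bits=00011110011001
insert 'eel' would touch bits 5 6 11; currently bit5=1, bit6=1, bit11=0
Bits that are 0 among those (would change 0->1): 11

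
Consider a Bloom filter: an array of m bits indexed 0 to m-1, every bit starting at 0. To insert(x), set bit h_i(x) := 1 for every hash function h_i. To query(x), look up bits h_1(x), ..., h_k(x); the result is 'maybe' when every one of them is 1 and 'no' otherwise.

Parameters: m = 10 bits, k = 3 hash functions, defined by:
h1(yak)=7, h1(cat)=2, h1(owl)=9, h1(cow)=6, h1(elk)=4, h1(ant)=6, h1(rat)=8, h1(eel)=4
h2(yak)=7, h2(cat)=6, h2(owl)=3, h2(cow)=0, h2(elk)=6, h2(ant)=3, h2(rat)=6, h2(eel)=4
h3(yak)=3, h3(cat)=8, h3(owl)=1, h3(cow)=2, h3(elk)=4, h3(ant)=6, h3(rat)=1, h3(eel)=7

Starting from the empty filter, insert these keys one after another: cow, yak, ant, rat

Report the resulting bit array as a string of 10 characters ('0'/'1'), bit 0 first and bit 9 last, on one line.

Start: bits=0000000000
After insert 'cow': sets bits 0 2 6 -> bits=1010001000
After insert 'yak': sets bits 3 7 -> bits=1011001100
After insert 'ant': sets bits 3 6 -> bits=1011001100
After insert 'rat': sets bits 1 6 8 -> bits=1111001110

Answer: 1111001110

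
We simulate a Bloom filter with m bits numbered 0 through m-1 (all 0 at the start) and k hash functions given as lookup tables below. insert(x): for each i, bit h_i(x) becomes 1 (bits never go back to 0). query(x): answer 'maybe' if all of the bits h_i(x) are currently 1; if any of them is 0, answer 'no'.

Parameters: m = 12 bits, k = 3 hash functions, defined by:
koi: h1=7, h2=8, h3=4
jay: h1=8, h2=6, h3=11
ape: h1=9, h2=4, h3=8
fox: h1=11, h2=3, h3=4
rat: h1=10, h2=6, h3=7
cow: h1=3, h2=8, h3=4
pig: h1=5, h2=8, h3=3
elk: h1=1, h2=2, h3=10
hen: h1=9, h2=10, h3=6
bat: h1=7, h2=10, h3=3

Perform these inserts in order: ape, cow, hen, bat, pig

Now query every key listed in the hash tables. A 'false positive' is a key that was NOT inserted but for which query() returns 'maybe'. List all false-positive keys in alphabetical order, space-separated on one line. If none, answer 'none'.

Start: bits=000000000000
After insert 'ape': sets bits 4 8 9 -> bits=000010001100
After insert 'cow': sets bits 3 4 8 -> bits=000110001100
After insert 'hen': sets bits 6 9 10 -> bits=000110101110
After insert 'bat': sets bits 3 7 10 -> bits=000110111110
After insert 'pig': sets bits 3 5 8 -> bits=000111111110
Not inserted: elk fox jay koi rat — query each against bits=000111111110:
query elk: checks bit1=0, bit2=0, bit10=1 (has a 0) -> no => not a false positive
query fox: checks bit3=1, bit4=1, bit11=0 (has a 0) -> no => not a false positive
query jay: checks bit6=1, bit8=1, bit11=0 (has a 0) -> no => not a false positive
query koi: checks bit4=1, bit7=1, bit8=1 (all 1) -> maybe => FALSE POSITIVE
query rat: checks bit6=1, bit7=1, bit10=1 (all 1) -> maybe => FALSE POSITIVE
False positives (alphabetical): koi rat

Answer: koi rat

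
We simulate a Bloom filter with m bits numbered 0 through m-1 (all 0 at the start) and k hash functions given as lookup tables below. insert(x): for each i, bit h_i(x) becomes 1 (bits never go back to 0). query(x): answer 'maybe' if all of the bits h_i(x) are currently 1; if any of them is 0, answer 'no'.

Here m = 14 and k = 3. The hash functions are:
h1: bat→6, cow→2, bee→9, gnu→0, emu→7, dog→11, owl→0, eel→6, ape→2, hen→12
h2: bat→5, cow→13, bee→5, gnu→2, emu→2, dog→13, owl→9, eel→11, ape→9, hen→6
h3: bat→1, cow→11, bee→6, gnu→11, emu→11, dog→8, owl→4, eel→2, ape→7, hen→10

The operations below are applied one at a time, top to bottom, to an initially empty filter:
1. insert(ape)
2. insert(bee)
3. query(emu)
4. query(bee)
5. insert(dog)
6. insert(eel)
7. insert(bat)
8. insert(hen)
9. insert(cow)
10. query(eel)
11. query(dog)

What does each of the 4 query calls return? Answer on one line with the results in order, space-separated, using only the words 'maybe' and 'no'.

Answer: no maybe maybe maybe

Derivation:
Start: bits=00000000000000
Op 1: insert ape -> sets bits 2 7 9 -> bits=00100001010000
Op 2: insert bee -> sets bits 5 6 9 -> bits=00100111010000
Op 3: query emu -> checks bit2=1, bit7=1, bit11=0 (has a 0) -> no
Op 4: query bee -> checks bit5=1, bit6=1, bit9=1 (all 1) -> maybe
Op 5: insert dog -> sets bits 8 11 13 -> bits=00100111110101
Op 6: insert eel -> sets bits 2 6 11 -> bits=00100111110101
Op 7: insert bat -> sets bits 1 5 6 -> bits=01100111110101
Op 8: insert hen -> sets bits 6 10 12 -> bits=01100111111111
Op 9: insert cow -> sets bits 2 11 13 -> bits=01100111111111
Op 10: query eel -> checks bit2=1, bit6=1, bit11=1 (all 1) -> maybe
Op 11: query dog -> checks bit8=1, bit11=1, bit13=1 (all 1) -> maybe
Query results in order: no maybe maybe maybe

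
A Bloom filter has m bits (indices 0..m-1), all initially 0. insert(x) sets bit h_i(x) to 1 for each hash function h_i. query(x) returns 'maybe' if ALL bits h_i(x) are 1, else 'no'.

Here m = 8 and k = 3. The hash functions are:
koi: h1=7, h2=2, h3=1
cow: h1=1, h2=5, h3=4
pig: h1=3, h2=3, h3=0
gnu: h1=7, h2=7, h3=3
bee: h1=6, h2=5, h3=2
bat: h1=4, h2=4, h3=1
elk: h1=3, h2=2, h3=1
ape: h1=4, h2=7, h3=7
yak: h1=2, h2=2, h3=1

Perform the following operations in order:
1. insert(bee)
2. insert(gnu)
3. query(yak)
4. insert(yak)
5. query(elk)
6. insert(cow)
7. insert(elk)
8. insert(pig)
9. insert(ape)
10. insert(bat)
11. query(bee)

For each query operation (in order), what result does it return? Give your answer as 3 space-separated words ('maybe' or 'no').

Start: bits=00000000
Op 1: insert bee -> sets bits 2 5 6 -> bits=00100110
Op 2: insert gnu -> sets bits 3 7 -> bits=00110111
Op 3: query yak -> checks bit1=0, bit2=1 (has a 0) -> no
Op 4: insert yak -> sets bits 1 2 -> bits=01110111
Op 5: query elk -> checks bit1=1, bit2=1, bit3=1 (all 1) -> maybe
Op 6: insert cow -> sets bits 1 4 5 -> bits=01111111
Op 7: insert elk -> sets bits 1 2 3 -> bits=01111111
Op 8: insert pig -> sets bits 0 3 -> bits=11111111
Op 9: insert ape -> sets bits 4 7 -> bits=11111111
Op 10: insert bat -> sets bits 1 4 -> bits=11111111
Op 11: query bee -> checks bit2=1, bit5=1, bit6=1 (all 1) -> maybe
Query results in order: no maybe maybe

Answer: no maybe maybe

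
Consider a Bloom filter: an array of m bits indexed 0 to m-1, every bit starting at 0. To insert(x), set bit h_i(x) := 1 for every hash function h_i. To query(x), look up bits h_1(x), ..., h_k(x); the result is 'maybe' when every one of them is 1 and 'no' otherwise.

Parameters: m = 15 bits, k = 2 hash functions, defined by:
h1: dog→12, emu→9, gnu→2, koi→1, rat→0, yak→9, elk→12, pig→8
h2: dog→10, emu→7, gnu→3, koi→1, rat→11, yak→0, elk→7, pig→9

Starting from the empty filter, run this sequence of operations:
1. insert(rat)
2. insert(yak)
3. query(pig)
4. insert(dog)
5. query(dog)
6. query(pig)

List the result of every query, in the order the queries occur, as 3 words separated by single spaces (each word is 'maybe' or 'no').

Answer: no maybe no

Derivation:
Start: bits=000000000000000
Op 1: insert rat -> sets bits 0 11 -> bits=100000000001000
Op 2: insert yak -> sets bits 0 9 -> bits=100000000101000
Op 3: query pig -> checks bit8=0, bit9=1 (has a 0) -> no
Op 4: insert dog -> sets bits 10 12 -> bits=100000000111100
Op 5: query dog -> checks bit10=1, bit12=1 (all 1) -> maybe
Op 6: query pig -> checks bit8=0, bit9=1 (has a 0) -> no
Query results in order: no maybe no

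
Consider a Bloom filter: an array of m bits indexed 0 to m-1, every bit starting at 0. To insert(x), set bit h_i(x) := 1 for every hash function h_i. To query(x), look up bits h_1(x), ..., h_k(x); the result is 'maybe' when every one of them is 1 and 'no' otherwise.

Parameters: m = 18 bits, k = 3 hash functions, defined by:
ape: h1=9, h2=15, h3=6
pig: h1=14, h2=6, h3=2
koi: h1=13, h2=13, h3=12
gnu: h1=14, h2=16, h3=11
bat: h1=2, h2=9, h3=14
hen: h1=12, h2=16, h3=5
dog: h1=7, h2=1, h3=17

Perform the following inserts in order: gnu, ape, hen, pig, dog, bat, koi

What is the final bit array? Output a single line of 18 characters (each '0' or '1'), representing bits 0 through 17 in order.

Start: bits=000000000000000000
After insert 'gnu': sets bits 11 14 16 -> bits=000000000001001010
After insert 'ape': sets bits 6 9 15 -> bits=000000100101001110
After insert 'hen': sets bits 5 12 16 -> bits=000001100101101110
After insert 'pig': sets bits 2 6 14 -> bits=001001100101101110
After insert 'dog': sets bits 1 7 17 -> bits=011001110101101111
After insert 'bat': sets bits 2 9 14 -> bits=011001110101101111
After insert 'koi': sets bits 12 13 -> bits=011001110101111111

Answer: 011001110101111111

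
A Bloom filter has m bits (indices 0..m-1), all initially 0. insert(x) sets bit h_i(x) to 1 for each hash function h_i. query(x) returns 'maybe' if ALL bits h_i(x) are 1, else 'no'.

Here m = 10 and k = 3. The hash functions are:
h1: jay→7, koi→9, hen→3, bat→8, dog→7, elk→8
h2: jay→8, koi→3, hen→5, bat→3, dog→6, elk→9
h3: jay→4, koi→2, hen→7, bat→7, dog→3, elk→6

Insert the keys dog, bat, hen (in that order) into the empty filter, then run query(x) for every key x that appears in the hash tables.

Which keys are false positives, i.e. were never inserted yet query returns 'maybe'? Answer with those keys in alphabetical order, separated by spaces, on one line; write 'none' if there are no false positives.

Answer: none

Derivation:
Start: bits=0000000000
After insert 'dog': sets bits 3 6 7 -> bits=0001001100
After insert 'bat': sets bits 3 7 8 -> bits=0001001110
After insert 'hen': sets bits 3 5 7 -> bits=0001011110
Not inserted: elk jay koi — query each against bits=0001011110:
query elk: checks bit6=1, bit8=1, bit9=0 (has a 0) -> no => not a false positive
query jay: checks bit4=0, bit7=1, bit8=1 (has a 0) -> no => not a false positive
query koi: checks bit2=0, bit3=1, bit9=0 (has a 0) -> no => not a false positive
False positives (alphabetical): none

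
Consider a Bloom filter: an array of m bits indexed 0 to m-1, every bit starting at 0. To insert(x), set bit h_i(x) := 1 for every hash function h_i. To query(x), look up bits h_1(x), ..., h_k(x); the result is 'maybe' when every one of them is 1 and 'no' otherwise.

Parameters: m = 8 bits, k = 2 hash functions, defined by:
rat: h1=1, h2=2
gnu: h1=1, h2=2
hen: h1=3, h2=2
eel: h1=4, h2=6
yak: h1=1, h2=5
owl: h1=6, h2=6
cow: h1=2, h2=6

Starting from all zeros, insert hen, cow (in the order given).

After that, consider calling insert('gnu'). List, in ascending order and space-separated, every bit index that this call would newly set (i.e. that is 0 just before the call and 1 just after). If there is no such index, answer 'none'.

Start: bits=00000000
After insert 'hen': sets bits 2 3 -> bits=00110000
After insert 'cow': sets bits 2 6 -> bits=00110010
insert 'gnu' would touch bits 1 2; currently bit1=0, bit2=1
Bits that are 0 among those (would change 0->1): 1

Answer: 1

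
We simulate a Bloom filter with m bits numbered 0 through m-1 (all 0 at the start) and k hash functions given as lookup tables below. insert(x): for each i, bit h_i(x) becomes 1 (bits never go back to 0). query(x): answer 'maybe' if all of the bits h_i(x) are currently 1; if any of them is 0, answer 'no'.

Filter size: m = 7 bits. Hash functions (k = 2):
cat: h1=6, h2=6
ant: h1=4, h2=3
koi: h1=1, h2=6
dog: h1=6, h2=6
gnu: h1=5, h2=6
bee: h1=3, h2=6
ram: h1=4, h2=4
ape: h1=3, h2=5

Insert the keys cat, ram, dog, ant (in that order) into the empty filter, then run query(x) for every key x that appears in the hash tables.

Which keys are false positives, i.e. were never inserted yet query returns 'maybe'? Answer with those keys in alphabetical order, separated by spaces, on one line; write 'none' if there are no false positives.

Start: bits=0000000
After insert 'cat': sets bits 6 -> bits=0000001
After insert 'ram': sets bits 4 -> bits=0000101
After insert 'dog': sets bits 6 -> bits=0000101
After insert 'ant': sets bits 3 4 -> bits=0001101
Not inserted: ape bee gnu koi — query each against bits=0001101:
query ape: checks bit3=1, bit5=0 (has a 0) -> no => not a false positive
query bee: checks bit3=1, bit6=1 (all 1) -> maybe => FALSE POSITIVE
query gnu: checks bit5=0, bit6=1 (has a 0) -> no => not a false positive
query koi: checks bit1=0, bit6=1 (has a 0) -> no => not a false positive
False positives (alphabetical): bee

Answer: bee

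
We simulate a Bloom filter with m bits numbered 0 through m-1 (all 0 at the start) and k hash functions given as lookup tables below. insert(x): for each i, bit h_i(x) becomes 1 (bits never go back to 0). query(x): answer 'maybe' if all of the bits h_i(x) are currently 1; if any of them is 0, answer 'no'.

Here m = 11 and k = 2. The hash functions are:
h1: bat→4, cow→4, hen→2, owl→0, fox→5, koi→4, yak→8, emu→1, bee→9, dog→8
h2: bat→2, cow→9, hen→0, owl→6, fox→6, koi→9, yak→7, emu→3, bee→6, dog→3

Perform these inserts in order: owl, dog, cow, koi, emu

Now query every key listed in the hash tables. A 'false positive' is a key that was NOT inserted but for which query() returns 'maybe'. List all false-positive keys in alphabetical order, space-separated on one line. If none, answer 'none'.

Answer: bee

Derivation:
Start: bits=00000000000
After insert 'owl': sets bits 0 6 -> bits=10000010000
After insert 'dog': sets bits 3 8 -> bits=10010010100
After insert 'cow': sets bits 4 9 -> bits=10011010110
After insert 'koi': sets bits 4 9 -> bits=10011010110
After insert 'emu': sets bits 1 3 -> bits=11011010110
Not inserted: bat bee fox hen yak — query each against bits=11011010110:
query bat: checks bit2=0, bit4=1 (has a 0) -> no => not a false positive
query bee: checks bit6=1, bit9=1 (all 1) -> maybe => FALSE POSITIVE
query fox: checks bit5=0, bit6=1 (has a 0) -> no => not a false positive
query hen: checks bit0=1, bit2=0 (has a 0) -> no => not a false positive
query yak: checks bit7=0, bit8=1 (has a 0) -> no => not a false positive
False positives (alphabetical): bee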